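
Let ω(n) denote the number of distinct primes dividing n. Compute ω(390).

4

390 = 2 · 195
195 = 3 · 65
65 = 5 · 13
390 = 2 · 3 · 5 · 13, which has 4 distinct prime factors.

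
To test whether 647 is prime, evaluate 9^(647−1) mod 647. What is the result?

9^1 ≡ 9 (mod 647)
9^2 ≡ 9^2 = 81 ≡ 81 (mod 647)
9^4 ≡ 81^2 = 6561 ≡ 91 (mod 647)
9^8 ≡ 91^2 = 8281 ≡ 517 (mod 647)
9^16 ≡ 517^2 = 267289 ≡ 78 (mod 647)
9^32 ≡ 78^2 = 6084 ≡ 261 (mod 647)
9^64 ≡ 261^2 = 68121 ≡ 186 (mod 647)
9^128 ≡ 186^2 = 34596 ≡ 305 (mod 647)
9^256 ≡ 305^2 = 93025 ≡ 504 (mod 647)
9^512 ≡ 504^2 = 254016 ≡ 392 (mod 647)
646 = 512 + 128 + 4 + 2 in binary powers of 2.
So 9^646 ≡ 392 · 305 · 91 · 81 ≡ 1 (mod 647).
Since the result is 1, base 9 gives no evidence that 647 is composite.

1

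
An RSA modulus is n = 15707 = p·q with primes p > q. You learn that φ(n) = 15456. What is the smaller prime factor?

113

φ(n) = (p−1)(q−1) = n − (p+q) + 1, so p + q = 15707 − 15456 + 1 = 252.
p and q are the roots of t² − 252t + 15707 = 0.
Discriminant: 252² − 4·15707 = 63504 − 62828 = 676; √676 = 26.
q = (252 − 26)/2 = 113, p = (252 + 26)/2 = 139.
Check: 113 · 139 = 15707.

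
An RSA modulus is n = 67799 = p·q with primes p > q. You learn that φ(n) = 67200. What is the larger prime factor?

449

φ(n) = (p−1)(q−1) = n − (p+q) + 1, so p + q = 67799 − 67200 + 1 = 600.
p and q are the roots of t² − 600t + 67799 = 0.
Discriminant: 600² − 4·67799 = 360000 − 271196 = 88804; √88804 = 298.
q = (600 − 298)/2 = 151, p = (600 + 298)/2 = 449.
Check: 151 · 449 = 67799.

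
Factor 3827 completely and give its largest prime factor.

89

3827 = 43 · 89
89 is prime.
So 3827 = 43 · 89; the largest prime factor is 89.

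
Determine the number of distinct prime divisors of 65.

65 = 5 · 13
65 = 5 · 13, which has 2 distinct prime factors.

2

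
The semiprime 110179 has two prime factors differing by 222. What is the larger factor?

461

Since p = q + 222, we have 110179 = q(q + 222), so q² + 222q − 110179 = 0.
Discriminant: 222² + 4·110179 = 49284 + 440716 = 490000; √490000 = 700.
q = (−222 + 700)/2 = 239, and p = q + 222 = 461.
Check: 239 · 461 = 110179.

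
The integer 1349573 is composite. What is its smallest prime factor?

29

1349573 is odd.
Digit sum 32, not divisible by 3.
Ends in 3: not divisible by 5.
7: 1349573 = 7·192796 + 1
11: 1349573 = 11·122688 + 5
13: 1349573 = 13·103813 + 4
17: 1349573 = 17·79386 + 11
19: 1349573 = 19·71030 + 3
23: 1349573 = 23·58677 + 2
29: 1349573 = 29·46537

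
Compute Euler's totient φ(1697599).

1653120

Factor: 1697599 = 83 · 113 · 181.
φ(1697599) = (83−1) · (113−1) · (181−1) = 82 · 112 · 180 = 1653120.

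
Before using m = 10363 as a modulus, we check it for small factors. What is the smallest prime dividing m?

10363 is odd.
Digit sum 13, not divisible by 3.
Ends in 3: not divisible by 5.
7: 10363 = 7·1480 + 3
11: 10363 = 11·942 + 1
13: 10363 = 13·797 + 2
17: 10363 = 17·609 + 10
19: 10363 = 19·545 + 8
23: 10363 = 23·450 + 13
29: 10363 = 29·357 + 10
31: 10363 = 31·334 + 9
37: 10363 = 37·280 + 3
41: 10363 = 41·252 + 31
43: 10363 = 43·241

43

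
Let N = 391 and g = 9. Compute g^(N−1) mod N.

9^1 ≡ 9 (mod 391)
9^2 ≡ 9^2 = 81 ≡ 81 (mod 391)
9^4 ≡ 81^2 = 6561 ≡ 305 (mod 391)
9^8 ≡ 305^2 = 93025 ≡ 358 (mod 391)
9^16 ≡ 358^2 = 128164 ≡ 307 (mod 391)
9^32 ≡ 307^2 = 94249 ≡ 18 (mod 391)
9^64 ≡ 18^2 = 324 ≡ 324 (mod 391)
9^128 ≡ 324^2 = 104976 ≡ 188 (mod 391)
9^256 ≡ 188^2 = 35344 ≡ 154 (mod 391)
390 = 256 + 128 + 4 + 2 in binary powers of 2.
So 9^390 ≡ 154 · 188 · 305 · 81 ≡ 123 (mod 391).
Since 123 ≠ 1, base 9 is a Fermat witness: 391 is composite.

123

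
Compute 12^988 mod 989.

418

12^1 ≡ 12 (mod 989)
12^2 ≡ 12^2 = 144 ≡ 144 (mod 989)
12^4 ≡ 144^2 = 20736 ≡ 956 (mod 989)
12^8 ≡ 956^2 = 913936 ≡ 100 (mod 989)
12^16 ≡ 100^2 = 10000 ≡ 110 (mod 989)
12^32 ≡ 110^2 = 12100 ≡ 232 (mod 989)
12^64 ≡ 232^2 = 53824 ≡ 418 (mod 989)
12^128 ≡ 418^2 = 174724 ≡ 660 (mod 989)
12^256 ≡ 660^2 = 435600 ≡ 440 (mod 989)
12^512 ≡ 440^2 = 193600 ≡ 745 (mod 989)
988 = 512 + 256 + 128 + 64 + 16 + 8 + 4 in binary powers of 2.
So 12^988 ≡ 745 · 440 · 660 · 418 · 110 · 100 · 956 ≡ 418 (mod 989).
Since 418 ≠ 1, base 12 is a Fermat witness: 989 is composite.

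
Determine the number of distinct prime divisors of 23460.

23460 = 2^2 · 5865
5865 = 3 · 1955
1955 = 5 · 391
391 = 17 · 23
23460 = 2^2 · 3 · 5 · 17 · 23, which has 5 distinct prime factors.

5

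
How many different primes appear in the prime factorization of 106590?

6

106590 = 2 · 53295
53295 = 3 · 17765
17765 = 5 · 3553
3553 = 11 · 323
323 = 17 · 19
106590 = 2 · 3 · 5 · 11 · 17 · 19, which has 6 distinct prime factors.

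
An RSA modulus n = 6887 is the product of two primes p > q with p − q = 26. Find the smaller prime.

71

Since p = q + 26, we have 6887 = q(q + 26), so q² + 26q − 6887 = 0.
Discriminant: 26² + 4·6887 = 676 + 27548 = 28224; √28224 = 168.
q = (−26 + 168)/2 = 71, and p = q + 26 = 97.
Check: 71 · 97 = 6887.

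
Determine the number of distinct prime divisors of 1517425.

1517425 = 5^2 · 60697
60697 = 7 · 8671
8671 = 13 · 667
667 = 23 · 29
1517425 = 5^2 · 7 · 13 · 23 · 29, which has 5 distinct prime factors.

5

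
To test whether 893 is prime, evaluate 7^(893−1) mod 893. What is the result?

7^1 ≡ 7 (mod 893)
7^2 ≡ 7^2 = 49 ≡ 49 (mod 893)
7^4 ≡ 49^2 = 2401 ≡ 615 (mod 893)
7^8 ≡ 615^2 = 378225 ≡ 486 (mod 893)
7^16 ≡ 486^2 = 236196 ≡ 444 (mod 893)
7^32 ≡ 444^2 = 197136 ≡ 676 (mod 893)
7^64 ≡ 676^2 = 456976 ≡ 653 (mod 893)
7^128 ≡ 653^2 = 426409 ≡ 448 (mod 893)
7^256 ≡ 448^2 = 200704 ≡ 672 (mod 893)
7^512 ≡ 672^2 = 451584 ≡ 619 (mod 893)
892 = 512 + 256 + 64 + 32 + 16 + 8 + 4 in binary powers of 2.
So 7^892 ≡ 619 · 672 · 653 · 676 · 444 · 486 · 615 ≡ 653 (mod 893).
Since 653 ≠ 1, base 7 is a Fermat witness: 893 is composite.

653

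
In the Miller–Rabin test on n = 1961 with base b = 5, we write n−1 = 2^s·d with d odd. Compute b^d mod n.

775

1961 − 1 = 1960 = 2^3 · 245, so d = 245.
5^1 ≡ 5 (mod 1961)
5^2 ≡ 5^2 = 25 ≡ 25 (mod 1961)
5^4 ≡ 25^2 = 625 ≡ 625 (mod 1961)
5^8 ≡ 625^2 = 390625 ≡ 386 (mod 1961)
5^16 ≡ 386^2 = 148996 ≡ 1921 (mod 1961)
5^32 ≡ 1921^2 = 3690241 ≡ 1600 (mod 1961)
5^64 ≡ 1600^2 = 2560000 ≡ 895 (mod 1961)
5^128 ≡ 895^2 = 801025 ≡ 937 (mod 1961)
245 = 128 + 64 + 32 + 16 + 4 + 1 in binary powers of 2.
So 5^245 ≡ 937 · 895 · 1600 · 1921 · 625 · 5 ≡ 775 (mod 1961).
Squaring chain: 775 → 559 → 682; never reaches −1, so base 5 is a Miller–Rabin witness that 1961 is composite.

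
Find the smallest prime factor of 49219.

49219 is odd.
Digit sum 25, not divisible by 3.
Ends in 9: not divisible by 5.
7: 49219 = 7·7031 + 2
11: 49219 = 11·4474 + 5
13: 49219 = 13·3786 + 1
17: 49219 = 17·2895 + 4
19: 49219 = 19·2590 + 9
23: 49219 = 23·2139 + 22
29: 49219 = 29·1697 + 6
31: 49219 = 31·1587 + 22
37: 49219 = 37·1330 + 9
41: 49219 = 41·1200 + 19
43: 49219 = 43·1144 + 27
47: 49219 = 47·1047 + 10
53: 49219 = 53·928 + 35
59: 49219 = 59·834 + 13
61: 49219 = 61·806 + 53
67: 49219 = 67·734 + 41
71: 49219 = 71·693 + 16
73: 49219 = 73·674 + 17
79: 49219 = 79·623 + 2
83: 49219 = 83·593

83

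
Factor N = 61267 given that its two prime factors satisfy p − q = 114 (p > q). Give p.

Since p = q + 114, we have 61267 = q(q + 114), so q² + 114q − 61267 = 0.
Discriminant: 114² + 4·61267 = 12996 + 245068 = 258064; √258064 = 508.
q = (−114 + 508)/2 = 197, and p = q + 114 = 311.
Check: 197 · 311 = 61267.

311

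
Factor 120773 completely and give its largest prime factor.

120773 = 23 · 5251
5251 = 59 · 89
89 is prime.
So 120773 = 23 · 59 · 89; the largest prime factor is 89.

89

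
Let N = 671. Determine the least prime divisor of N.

671 is odd.
Digit sum 14, not divisible by 3.
Ends in 1: not divisible by 5.
7: 671 = 7·95 + 6
11: 671 = 11·61

11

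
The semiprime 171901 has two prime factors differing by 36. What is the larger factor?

433

Since p = q + 36, we have 171901 = q(q + 36), so q² + 36q − 171901 = 0.
Discriminant: 36² + 4·171901 = 1296 + 687604 = 688900; √688900 = 830.
q = (−36 + 830)/2 = 397, and p = q + 36 = 433.
Check: 397 · 433 = 171901.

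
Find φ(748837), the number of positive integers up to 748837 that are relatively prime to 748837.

720720

Factor: 748837 = 53 · 71 · 199.
φ(748837) = (53−1) · (71−1) · (199−1) = 52 · 70 · 198 = 720720.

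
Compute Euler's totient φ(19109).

18816

Factor: 19109 = 97 · 197.
φ(19109) = (97−1) · (197−1) = 96 · 196 = 18816.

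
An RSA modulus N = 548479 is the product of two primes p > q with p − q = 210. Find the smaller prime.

Since p = q + 210, we have 548479 = q(q + 210), so q² + 210q − 548479 = 0.
Discriminant: 210² + 4·548479 = 44100 + 2193916 = 2238016; √2238016 = 1496.
q = (−210 + 1496)/2 = 643, and p = q + 210 = 853.
Check: 643 · 853 = 548479.

643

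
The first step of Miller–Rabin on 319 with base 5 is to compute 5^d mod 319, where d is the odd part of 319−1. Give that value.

196

319 − 1 = 318 = 2^1 · 159, so d = 159.
5^1 ≡ 5 (mod 319)
5^2 ≡ 5^2 = 25 ≡ 25 (mod 319)
5^4 ≡ 25^2 = 625 ≡ 306 (mod 319)
5^8 ≡ 306^2 = 93636 ≡ 169 (mod 319)
5^16 ≡ 169^2 = 28561 ≡ 170 (mod 319)
5^32 ≡ 170^2 = 28900 ≡ 190 (mod 319)
5^64 ≡ 190^2 = 36100 ≡ 53 (mod 319)
5^128 ≡ 53^2 = 2809 ≡ 257 (mod 319)
159 = 128 + 16 + 8 + 4 + 2 + 1 in binary powers of 2.
So 5^159 ≡ 257 · 170 · 169 · 306 · 25 · 5 ≡ 196 (mod 319).
Squaring chain: 196; never reaches −1, so base 5 is a Miller–Rabin witness that 319 is composite.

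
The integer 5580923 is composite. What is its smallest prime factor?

5580923 is odd.
Digit sum 32, not divisible by 3.
Ends in 3: not divisible by 5.
7: 5580923 = 7·797274 + 5
11: 5580923 = 11·507356 + 7
13: 5580923 = 13·429301 + 10
17: 5580923 = 17·328289 + 10
19: 5580923 = 19·293732 + 15
23: 5580923 = 23·242648 + 19
29: 5580923 = 29·192445 + 18
31: 5580923 = 31·180029 + 24
37: 5580923 = 37·150835 + 28
41: 5580923 = 41·136120 + 3
43: 5580923 = 43·129788 + 39
47: 5580923 = 47·118743 + 2
53: 5580923 = 53·105300 + 23
59: 5580923 = 59·94591 + 54
61: 5580923 = 61·91490 + 33
67: 5580923 = 67·83297 + 24
71: 5580923 = 71·78604 + 39
73: 5580923 = 73·76451

73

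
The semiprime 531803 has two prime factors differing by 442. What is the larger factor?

983

Since p = q + 442, we have 531803 = q(q + 442), so q² + 442q − 531803 = 0.
Discriminant: 442² + 4·531803 = 195364 + 2127212 = 2322576; √2322576 = 1524.
q = (−442 + 1524)/2 = 541, and p = q + 442 = 983.
Check: 541 · 983 = 531803.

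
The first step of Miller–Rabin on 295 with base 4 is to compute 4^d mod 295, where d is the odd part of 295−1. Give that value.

134

295 − 1 = 294 = 2^1 · 147, so d = 147.
4^1 ≡ 4 (mod 295)
4^2 ≡ 4^2 = 16 ≡ 16 (mod 295)
4^4 ≡ 16^2 = 256 ≡ 256 (mod 295)
4^8 ≡ 256^2 = 65536 ≡ 46 (mod 295)
4^16 ≡ 46^2 = 2116 ≡ 51 (mod 295)
4^32 ≡ 51^2 = 2601 ≡ 241 (mod 295)
4^64 ≡ 241^2 = 58081 ≡ 261 (mod 295)
4^128 ≡ 261^2 = 68121 ≡ 271 (mod 295)
147 = 128 + 16 + 2 + 1 in binary powers of 2.
So 4^147 ≡ 271 · 51 · 16 · 4 ≡ 134 (mod 295).
Squaring chain: 134; never reaches −1, so base 4 is a Miller–Rabin witness that 295 is composite.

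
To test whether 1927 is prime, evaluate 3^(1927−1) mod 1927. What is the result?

3^1 ≡ 3 (mod 1927)
3^2 ≡ 3^2 = 9 ≡ 9 (mod 1927)
3^4 ≡ 9^2 = 81 ≡ 81 (mod 1927)
3^8 ≡ 81^2 = 6561 ≡ 780 (mod 1927)
3^16 ≡ 780^2 = 608400 ≡ 1395 (mod 1927)
3^32 ≡ 1395^2 = 1946025 ≡ 1682 (mod 1927)
3^64 ≡ 1682^2 = 2829124 ≡ 288 (mod 1927)
3^128 ≡ 288^2 = 82944 ≡ 83 (mod 1927)
3^256 ≡ 83^2 = 6889 ≡ 1108 (mod 1927)
3^512 ≡ 1108^2 = 1227664 ≡ 165 (mod 1927)
3^1024 ≡ 165^2 = 27225 ≡ 247 (mod 1927)
1926 = 1024 + 512 + 256 + 128 + 4 + 2 in binary powers of 2.
So 3^1926 ≡ 247 · 165 · 1108 · 83 · 81 · 9 ≡ 237 (mod 1927).
Since 237 ≠ 1, base 3 is a Fermat witness: 1927 is composite.

237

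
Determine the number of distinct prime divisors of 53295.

5

53295 = 3 · 17765
17765 = 5 · 3553
3553 = 11 · 323
323 = 17 · 19
53295 = 3 · 5 · 11 · 17 · 19, which has 5 distinct prime factors.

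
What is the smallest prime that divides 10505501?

10505501 is odd.
Digit sum 17, not divisible by 3.
Ends in 1: not divisible by 5.
7: 10505501 = 7·1500785 + 6
11: 10505501 = 11·955045 + 6
13: 10505501 = 13·808115 + 6
17: 10505501 = 17·617970 + 11
19: 10505501 = 19·552921 + 2
23: 10505501 = 23·456760 + 21
29: 10505501 = 29·362258 + 19
31: 10505501 = 31·338887 + 4
37: 10505501 = 37·283932 + 17
41: 10505501 = 41·256231 + 30
43: 10505501 = 43·244313 + 42
47: 10505501 = 47·223521 + 14
53: 10505501 = 53·198217

53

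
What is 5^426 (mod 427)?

253

5^1 ≡ 5 (mod 427)
5^2 ≡ 5^2 = 25 ≡ 25 (mod 427)
5^4 ≡ 25^2 = 625 ≡ 198 (mod 427)
5^8 ≡ 198^2 = 39204 ≡ 347 (mod 427)
5^16 ≡ 347^2 = 120409 ≡ 422 (mod 427)
5^32 ≡ 422^2 = 178084 ≡ 25 (mod 427)
5^64 ≡ 25^2 = 625 ≡ 198 (mod 427)
5^128 ≡ 198^2 = 39204 ≡ 347 (mod 427)
5^256 ≡ 347^2 = 120409 ≡ 422 (mod 427)
426 = 256 + 128 + 32 + 8 + 2 in binary powers of 2.
So 5^426 ≡ 422 · 347 · 25 · 347 · 25 ≡ 253 (mod 427).
Since 253 ≠ 1, base 5 is a Fermat witness: 427 is composite.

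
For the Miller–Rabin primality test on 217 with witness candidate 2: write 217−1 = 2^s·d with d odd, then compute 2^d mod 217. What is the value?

190

217 − 1 = 216 = 2^3 · 27, so d = 27.
2^1 ≡ 2 (mod 217)
2^2 ≡ 2^2 = 4 ≡ 4 (mod 217)
2^4 ≡ 4^2 = 16 ≡ 16 (mod 217)
2^8 ≡ 16^2 = 256 ≡ 39 (mod 217)
2^16 ≡ 39^2 = 1521 ≡ 2 (mod 217)
27 = 16 + 8 + 2 + 1 in binary powers of 2.
So 2^27 ≡ 2 · 39 · 4 · 2 ≡ 190 (mod 217).
Squaring chain: 190 → 78 → 8; never reaches −1, so base 2 is a Miller–Rabin witness that 217 is composite.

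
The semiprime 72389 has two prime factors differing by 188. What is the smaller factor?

Since p = q + 188, we have 72389 = q(q + 188), so q² + 188q − 72389 = 0.
Discriminant: 188² + 4·72389 = 35344 + 289556 = 324900; √324900 = 570.
q = (−188 + 570)/2 = 191, and p = q + 188 = 379.
Check: 191 · 379 = 72389.

191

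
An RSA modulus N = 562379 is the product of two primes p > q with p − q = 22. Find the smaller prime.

Since p = q + 22, we have 562379 = q(q + 22), so q² + 22q − 562379 = 0.
Discriminant: 22² + 4·562379 = 484 + 2249516 = 2250000; √2250000 = 1500.
q = (−22 + 1500)/2 = 739, and p = q + 22 = 761.
Check: 739 · 761 = 562379.

739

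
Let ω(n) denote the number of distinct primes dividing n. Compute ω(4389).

4

4389 = 3 · 1463
1463 = 7 · 209
209 = 11 · 19
4389 = 3 · 7 · 11 · 19, which has 4 distinct prime factors.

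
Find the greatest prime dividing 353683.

353683 = 11 · 32153
32153 = 11 · 2923
2923 = 37 · 79
79 is prime.
So 353683 = 11^2 · 37 · 79; the largest prime factor is 79.

79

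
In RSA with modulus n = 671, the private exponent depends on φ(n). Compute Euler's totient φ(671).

600

Factor: 671 = 11 · 61.
φ(671) = (11−1) · (61−1) = 10 · 60 = 600.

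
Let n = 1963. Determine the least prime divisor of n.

13

1963 is odd.
Digit sum 19, not divisible by 3.
Ends in 3: not divisible by 5.
7: 1963 = 7·280 + 3
11: 1963 = 11·178 + 5
13: 1963 = 13·151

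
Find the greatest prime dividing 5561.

5561 = 67 · 83
83 is prime.
So 5561 = 67 · 83; the largest prime factor is 83.

83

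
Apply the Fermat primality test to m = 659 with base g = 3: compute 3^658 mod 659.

3^1 ≡ 3 (mod 659)
3^2 ≡ 3^2 = 9 ≡ 9 (mod 659)
3^4 ≡ 9^2 = 81 ≡ 81 (mod 659)
3^8 ≡ 81^2 = 6561 ≡ 630 (mod 659)
3^16 ≡ 630^2 = 396900 ≡ 182 (mod 659)
3^32 ≡ 182^2 = 33124 ≡ 174 (mod 659)
3^64 ≡ 174^2 = 30276 ≡ 621 (mod 659)
3^128 ≡ 621^2 = 385641 ≡ 126 (mod 659)
3^256 ≡ 126^2 = 15876 ≡ 60 (mod 659)
3^512 ≡ 60^2 = 3600 ≡ 305 (mod 659)
658 = 512 + 128 + 16 + 2 in binary powers of 2.
So 3^658 ≡ 305 · 126 · 182 · 9 ≡ 1 (mod 659).
Since the result is 1, base 3 gives no evidence that 659 is composite.

1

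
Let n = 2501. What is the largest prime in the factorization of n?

61

2501 = 41 · 61
61 is prime.
So 2501 = 41 · 61; the largest prime factor is 61.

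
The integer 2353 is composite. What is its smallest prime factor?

13

2353 is odd.
Digit sum 13, not divisible by 3.
Ends in 3: not divisible by 5.
7: 2353 = 7·336 + 1
11: 2353 = 11·213 + 10
13: 2353 = 13·181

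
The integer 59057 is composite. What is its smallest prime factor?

59057 is odd.
Digit sum 26, not divisible by 3.
Ends in 7: not divisible by 5.
7: 59057 = 7·8436 + 5
11: 59057 = 11·5368 + 9
13: 59057 = 13·4542 + 11
17: 59057 = 17·3473 + 16
19: 59057 = 19·3108 + 5
23: 59057 = 23·2567 + 16
29: 59057 = 29·2036 + 13
31: 59057 = 31·1905 + 2
37: 59057 = 37·1596 + 5
41: 59057 = 41·1440 + 17
43: 59057 = 43·1373 + 18
47: 59057 = 47·1256 + 25
53: 59057 = 53·1114 + 15
59: 59057 = 59·1000 + 57
61: 59057 = 61·968 + 9
67: 59057 = 67·881 + 30
71: 59057 = 71·831 + 56
73: 59057 = 73·809

73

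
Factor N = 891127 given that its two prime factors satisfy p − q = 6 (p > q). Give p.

947

Since p = q + 6, we have 891127 = q(q + 6), so q² + 6q − 891127 = 0.
Discriminant: 6² + 4·891127 = 36 + 3564508 = 3564544; √3564544 = 1888.
q = (−6 + 1888)/2 = 941, and p = q + 6 = 947.
Check: 941 · 947 = 891127.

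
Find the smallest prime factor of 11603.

11603 is odd.
Digit sum 11, not divisible by 3.
Ends in 3: not divisible by 5.
7: 11603 = 7·1657 + 4
11: 11603 = 11·1054 + 9
13: 11603 = 13·892 + 7
17: 11603 = 17·682 + 9
19: 11603 = 19·610 + 13
23: 11603 = 23·504 + 11
29: 11603 = 29·400 + 3
31: 11603 = 31·374 + 9
37: 11603 = 37·313 + 22
41: 11603 = 41·283

41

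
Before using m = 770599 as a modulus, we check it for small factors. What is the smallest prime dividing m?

37

770599 is odd.
Digit sum 37, not divisible by 3.
Ends in 9: not divisible by 5.
7: 770599 = 7·110085 + 4
11: 770599 = 11·70054 + 5
13: 770599 = 13·59276 + 11
17: 770599 = 17·45329 + 6
19: 770599 = 19·40557 + 16
23: 770599 = 23·33504 + 7
29: 770599 = 29·26572 + 11
31: 770599 = 31·24858 + 1
37: 770599 = 37·20827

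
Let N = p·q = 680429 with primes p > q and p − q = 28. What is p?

839

Since p = q + 28, we have 680429 = q(q + 28), so q² + 28q − 680429 = 0.
Discriminant: 28² + 4·680429 = 784 + 2721716 = 2722500; √2722500 = 1650.
q = (−28 + 1650)/2 = 811, and p = q + 28 = 839.
Check: 811 · 839 = 680429.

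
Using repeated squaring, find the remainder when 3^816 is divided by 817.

3^1 ≡ 3 (mod 817)
3^2 ≡ 3^2 = 9 ≡ 9 (mod 817)
3^4 ≡ 9^2 = 81 ≡ 81 (mod 817)
3^8 ≡ 81^2 = 6561 ≡ 25 (mod 817)
3^16 ≡ 25^2 = 625 ≡ 625 (mod 817)
3^32 ≡ 625^2 = 390625 ≡ 99 (mod 817)
3^64 ≡ 99^2 = 9801 ≡ 814 (mod 817)
3^128 ≡ 814^2 = 662596 ≡ 9 (mod 817)
3^256 ≡ 9^2 = 81 ≡ 81 (mod 817)
3^512 ≡ 81^2 = 6561 ≡ 25 (mod 817)
816 = 512 + 256 + 32 + 16 in binary powers of 2.
So 3^816 ≡ 25 · 81 · 99 · 625 ≡ 121 (mod 817).
Since 121 ≠ 1, base 3 is a Fermat witness: 817 is composite.

121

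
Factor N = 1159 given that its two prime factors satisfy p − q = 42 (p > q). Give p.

Since p = q + 42, we have 1159 = q(q + 42), so q² + 42q − 1159 = 0.
Discriminant: 42² + 4·1159 = 1764 + 4636 = 6400; √6400 = 80.
q = (−42 + 80)/2 = 19, and p = q + 42 = 61.
Check: 19 · 61 = 1159.

61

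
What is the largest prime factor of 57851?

83

57851 = 17 · 3403
3403 = 41 · 83
83 is prime.
So 57851 = 17 · 41 · 83; the largest prime factor is 83.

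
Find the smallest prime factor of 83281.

83281 is odd.
Digit sum 22, not divisible by 3.
Ends in 1: not divisible by 5.
7: 83281 = 7·11897 + 2
11: 83281 = 11·7571

11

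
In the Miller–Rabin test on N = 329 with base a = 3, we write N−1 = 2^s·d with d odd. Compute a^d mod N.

329 − 1 = 328 = 2^3 · 41, so d = 41.
3^1 ≡ 3 (mod 329)
3^2 ≡ 3^2 = 9 ≡ 9 (mod 329)
3^4 ≡ 9^2 = 81 ≡ 81 (mod 329)
3^8 ≡ 81^2 = 6561 ≡ 310 (mod 329)
3^16 ≡ 310^2 = 96100 ≡ 32 (mod 329)
3^32 ≡ 32^2 = 1024 ≡ 37 (mod 329)
41 = 32 + 8 + 1 in binary powers of 2.
So 3^41 ≡ 37 · 310 · 3 ≡ 194 (mod 329).
Squaring chain: 194 → 130 → 121; never reaches −1, so base 3 is a Miller–Rabin witness that 329 is composite.

194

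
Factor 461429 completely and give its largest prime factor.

97

461429 = 67 · 6887
6887 = 71 · 97
97 is prime.
So 461429 = 67 · 71 · 97; the largest prime factor is 97.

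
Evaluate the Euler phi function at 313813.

296400

Factor: 313813 = 31 · 53 · 191.
φ(313813) = (31−1) · (53−1) · (191−1) = 30 · 52 · 190 = 296400.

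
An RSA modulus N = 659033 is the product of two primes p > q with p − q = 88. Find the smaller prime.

769

Since p = q + 88, we have 659033 = q(q + 88), so q² + 88q − 659033 = 0.
Discriminant: 88² + 4·659033 = 7744 + 2636132 = 2643876; √2643876 = 1626.
q = (−88 + 1626)/2 = 769, and p = q + 88 = 857.
Check: 769 · 857 = 659033.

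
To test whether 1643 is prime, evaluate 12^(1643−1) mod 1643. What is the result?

12^1 ≡ 12 (mod 1643)
12^2 ≡ 12^2 = 144 ≡ 144 (mod 1643)
12^4 ≡ 144^2 = 20736 ≡ 1020 (mod 1643)
12^8 ≡ 1020^2 = 1040400 ≡ 381 (mod 1643)
12^16 ≡ 381^2 = 145161 ≡ 577 (mod 1643)
12^32 ≡ 577^2 = 332929 ≡ 1043 (mod 1643)
12^64 ≡ 1043^2 = 1087849 ≡ 183 (mod 1643)
12^128 ≡ 183^2 = 33489 ≡ 629 (mod 1643)
12^256 ≡ 629^2 = 395641 ≡ 1321 (mod 1643)
12^512 ≡ 1321^2 = 1745041 ≡ 175 (mod 1643)
12^1024 ≡ 175^2 = 30625 ≡ 1051 (mod 1643)
1642 = 1024 + 512 + 64 + 32 + 8 + 2 in binary powers of 2.
So 12^1642 ≡ 1051 · 175 · 183 · 1043 · 381 · 144 ≡ 782 (mod 1643).
Since 782 ≠ 1, base 12 is a Fermat witness: 1643 is composite.

782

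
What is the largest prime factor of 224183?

83

224183 = 37 · 6059
6059 = 73 · 83
83 is prime.
So 224183 = 37 · 73 · 83; the largest prime factor is 83.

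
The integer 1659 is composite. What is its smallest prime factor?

1659 is odd.
Digit sum 21, divisible by 3.

3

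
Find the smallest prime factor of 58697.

79

58697 is odd.
Digit sum 35, not divisible by 3.
Ends in 7: not divisible by 5.
7: 58697 = 7·8385 + 2
11: 58697 = 11·5336 + 1
13: 58697 = 13·4515 + 2
17: 58697 = 17·3452 + 13
19: 58697 = 19·3089 + 6
23: 58697 = 23·2552 + 1
29: 58697 = 29·2024 + 1
31: 58697 = 31·1893 + 14
37: 58697 = 37·1586 + 15
41: 58697 = 41·1431 + 26
43: 58697 = 43·1365 + 2
47: 58697 = 47·1248 + 41
53: 58697 = 53·1107 + 26
59: 58697 = 59·994 + 51
61: 58697 = 61·962 + 15
67: 58697 = 67·876 + 5
71: 58697 = 71·826 + 51
73: 58697 = 73·804 + 5
79: 58697 = 79·743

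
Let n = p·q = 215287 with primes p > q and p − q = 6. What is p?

467

Since p = q + 6, we have 215287 = q(q + 6), so q² + 6q − 215287 = 0.
Discriminant: 6² + 4·215287 = 36 + 861148 = 861184; √861184 = 928.
q = (−6 + 928)/2 = 461, and p = q + 6 = 467.
Check: 461 · 467 = 215287.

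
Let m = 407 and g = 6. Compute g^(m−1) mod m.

6^1 ≡ 6 (mod 407)
6^2 ≡ 6^2 = 36 ≡ 36 (mod 407)
6^4 ≡ 36^2 = 1296 ≡ 75 (mod 407)
6^8 ≡ 75^2 = 5625 ≡ 334 (mod 407)
6^16 ≡ 334^2 = 111556 ≡ 38 (mod 407)
6^32 ≡ 38^2 = 1444 ≡ 223 (mod 407)
6^64 ≡ 223^2 = 49729 ≡ 75 (mod 407)
6^128 ≡ 75^2 = 5625 ≡ 334 (mod 407)
6^256 ≡ 334^2 = 111556 ≡ 38 (mod 407)
406 = 256 + 128 + 16 + 4 + 2 in binary powers of 2.
So 6^406 ≡ 38 · 334 · 38 · 75 · 36 ≡ 258 (mod 407).
Since 258 ≠ 1, base 6 is a Fermat witness: 407 is composite.

258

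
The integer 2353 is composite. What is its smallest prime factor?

13

2353 is odd.
Digit sum 13, not divisible by 3.
Ends in 3: not divisible by 5.
7: 2353 = 7·336 + 1
11: 2353 = 11·213 + 10
13: 2353 = 13·181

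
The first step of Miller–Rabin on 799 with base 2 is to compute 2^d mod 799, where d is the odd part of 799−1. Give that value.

162

799 − 1 = 798 = 2^1 · 399, so d = 399.
2^1 ≡ 2 (mod 799)
2^2 ≡ 2^2 = 4 ≡ 4 (mod 799)
2^4 ≡ 4^2 = 16 ≡ 16 (mod 799)
2^8 ≡ 16^2 = 256 ≡ 256 (mod 799)
2^16 ≡ 256^2 = 65536 ≡ 18 (mod 799)
2^32 ≡ 18^2 = 324 ≡ 324 (mod 799)
2^64 ≡ 324^2 = 104976 ≡ 307 (mod 799)
2^128 ≡ 307^2 = 94249 ≡ 766 (mod 799)
2^256 ≡ 766^2 = 586756 ≡ 290 (mod 799)
399 = 256 + 128 + 8 + 4 + 2 + 1 in binary powers of 2.
So 2^399 ≡ 290 · 766 · 256 · 16 · 4 · 2 ≡ 162 (mod 799).
Squaring chain: 162; never reaches −1, so base 2 is a Miller–Rabin witness that 799 is composite.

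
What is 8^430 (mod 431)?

1

8^1 ≡ 8 (mod 431)
8^2 ≡ 8^2 = 64 ≡ 64 (mod 431)
8^4 ≡ 64^2 = 4096 ≡ 217 (mod 431)
8^8 ≡ 217^2 = 47089 ≡ 110 (mod 431)
8^16 ≡ 110^2 = 12100 ≡ 32 (mod 431)
8^32 ≡ 32^2 = 1024 ≡ 162 (mod 431)
8^64 ≡ 162^2 = 26244 ≡ 384 (mod 431)
8^128 ≡ 384^2 = 147456 ≡ 54 (mod 431)
8^256 ≡ 54^2 = 2916 ≡ 330 (mod 431)
430 = 256 + 128 + 32 + 8 + 4 + 2 in binary powers of 2.
So 8^430 ≡ 330 · 54 · 162 · 110 · 217 · 64 ≡ 1 (mod 431).
Since the result is 1, base 8 gives no evidence that 431 is composite.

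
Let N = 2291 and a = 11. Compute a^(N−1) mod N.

651

11^1 ≡ 11 (mod 2291)
11^2 ≡ 11^2 = 121 ≡ 121 (mod 2291)
11^4 ≡ 121^2 = 14641 ≡ 895 (mod 2291)
11^8 ≡ 895^2 = 801025 ≡ 1466 (mod 2291)
11^16 ≡ 1466^2 = 2149156 ≡ 198 (mod 2291)
11^32 ≡ 198^2 = 39204 ≡ 257 (mod 2291)
11^64 ≡ 257^2 = 66049 ≡ 1901 (mod 2291)
11^128 ≡ 1901^2 = 3613801 ≡ 894 (mod 2291)
11^256 ≡ 894^2 = 799236 ≡ 1968 (mod 2291)
11^512 ≡ 1968^2 = 3873024 ≡ 1234 (mod 2291)
11^1024 ≡ 1234^2 = 1522756 ≡ 1532 (mod 2291)
11^2048 ≡ 1532^2 = 2347024 ≡ 1040 (mod 2291)
2290 = 2048 + 128 + 64 + 32 + 16 + 2 in binary powers of 2.
So 11^2290 ≡ 1040 · 894 · 1901 · 257 · 198 · 121 ≡ 651 (mod 2291).
Since 651 ≠ 1, base 11 is a Fermat witness: 2291 is composite.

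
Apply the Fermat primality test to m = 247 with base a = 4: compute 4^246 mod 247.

235

4^1 ≡ 4 (mod 247)
4^2 ≡ 4^2 = 16 ≡ 16 (mod 247)
4^4 ≡ 16^2 = 256 ≡ 9 (mod 247)
4^8 ≡ 9^2 = 81 ≡ 81 (mod 247)
4^16 ≡ 81^2 = 6561 ≡ 139 (mod 247)
4^32 ≡ 139^2 = 19321 ≡ 55 (mod 247)
4^64 ≡ 55^2 = 3025 ≡ 61 (mod 247)
4^128 ≡ 61^2 = 3721 ≡ 16 (mod 247)
246 = 128 + 64 + 32 + 16 + 4 + 2 in binary powers of 2.
So 4^246 ≡ 16 · 61 · 55 · 139 · 9 · 16 ≡ 235 (mod 247).
Since 235 ≠ 1, base 4 is a Fermat witness: 247 is composite.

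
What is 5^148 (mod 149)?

5^1 ≡ 5 (mod 149)
5^2 ≡ 5^2 = 25 ≡ 25 (mod 149)
5^4 ≡ 25^2 = 625 ≡ 29 (mod 149)
5^8 ≡ 29^2 = 841 ≡ 96 (mod 149)
5^16 ≡ 96^2 = 9216 ≡ 127 (mod 149)
5^32 ≡ 127^2 = 16129 ≡ 37 (mod 149)
5^64 ≡ 37^2 = 1369 ≡ 28 (mod 149)
5^128 ≡ 28^2 = 784 ≡ 39 (mod 149)
148 = 128 + 16 + 4 in binary powers of 2.
So 5^148 ≡ 39 · 127 · 29 ≡ 1 (mod 149).
Since the result is 1, base 5 gives no evidence that 149 is composite.

1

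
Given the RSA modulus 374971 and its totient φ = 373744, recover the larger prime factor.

659

φ(n) = (p−1)(q−1) = n − (p+q) + 1, so p + q = 374971 − 373744 + 1 = 1228.
p and q are the roots of t² − 1228t + 374971 = 0.
Discriminant: 1228² − 4·374971 = 1507984 − 1499884 = 8100; √8100 = 90.
q = (1228 − 90)/2 = 569, p = (1228 + 90)/2 = 659.
Check: 569 · 659 = 374971.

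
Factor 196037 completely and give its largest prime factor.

196037 = 43 · 4559
4559 = 47 · 97
97 is prime.
So 196037 = 43 · 47 · 97; the largest prime factor is 97.

97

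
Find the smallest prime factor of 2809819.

2809819 is odd.
Digit sum 37, not divisible by 3.
Ends in 9: not divisible by 5.
7: 2809819 = 7·401402 + 5
11: 2809819 = 11·255438 + 1
13: 2809819 = 13·216139 + 12
17: 2809819 = 17·165283 + 8
19: 2809819 = 19·147885 + 4
23: 2809819 = 23·122166 + 1
29: 2809819 = 29·96890 + 9
31: 2809819 = 31·90639 + 10
37: 2809819 = 37·75941 + 2
41: 2809819 = 41·68532 + 7
43: 2809819 = 43·65344 + 27
47: 2809819 = 47·59783 + 18
53: 2809819 = 53·53015 + 24
59: 2809819 = 59·47624 + 3
61: 2809819 = 61·46062 + 37
67: 2809819 = 67·41937 + 40
71: 2809819 = 71·39574 + 65
73: 2809819 = 73·38490 + 49
79: 2809819 = 79·35567 + 26
83: 2809819 = 83·33853 + 20
89: 2809819 = 89·31571

89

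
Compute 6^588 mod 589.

311

6^1 ≡ 6 (mod 589)
6^2 ≡ 6^2 = 36 ≡ 36 (mod 589)
6^4 ≡ 36^2 = 1296 ≡ 118 (mod 589)
6^8 ≡ 118^2 = 13924 ≡ 377 (mod 589)
6^16 ≡ 377^2 = 142129 ≡ 180 (mod 589)
6^32 ≡ 180^2 = 32400 ≡ 5 (mod 589)
6^64 ≡ 5^2 = 25 ≡ 25 (mod 589)
6^128 ≡ 25^2 = 625 ≡ 36 (mod 589)
6^256 ≡ 36^2 = 1296 ≡ 118 (mod 589)
6^512 ≡ 118^2 = 13924 ≡ 377 (mod 589)
588 = 512 + 64 + 8 + 4 in binary powers of 2.
So 6^588 ≡ 377 · 25 · 377 · 118 ≡ 311 (mod 589).
Since 311 ≠ 1, base 6 is a Fermat witness: 589 is composite.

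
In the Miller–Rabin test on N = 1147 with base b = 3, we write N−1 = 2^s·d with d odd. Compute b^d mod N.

492

1147 − 1 = 1146 = 2^1 · 573, so d = 573.
3^1 ≡ 3 (mod 1147)
3^2 ≡ 3^2 = 9 ≡ 9 (mod 1147)
3^4 ≡ 9^2 = 81 ≡ 81 (mod 1147)
3^8 ≡ 81^2 = 6561 ≡ 826 (mod 1147)
3^16 ≡ 826^2 = 682276 ≡ 958 (mod 1147)
3^32 ≡ 958^2 = 917764 ≡ 164 (mod 1147)
3^64 ≡ 164^2 = 26896 ≡ 515 (mod 1147)
3^128 ≡ 515^2 = 265225 ≡ 268 (mod 1147)
3^256 ≡ 268^2 = 71824 ≡ 710 (mod 1147)
3^512 ≡ 710^2 = 504100 ≡ 567 (mod 1147)
573 = 512 + 32 + 16 + 8 + 4 + 1 in binary powers of 2.
So 3^573 ≡ 567 · 164 · 958 · 826 · 81 · 3 ≡ 492 (mod 1147).
Squaring chain: 492; never reaches −1, so base 3 is a Miller–Rabin witness that 1147 is composite.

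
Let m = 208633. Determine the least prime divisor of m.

208633 is odd.
Digit sum 22, not divisible by 3.
Ends in 3: not divisible by 5.
7: 208633 = 7·29804 + 5
11: 208633 = 11·18966 + 7
13: 208633 = 13·16048 + 9
17: 208633 = 17·12272 + 9
19: 208633 = 19·10980 + 13
23: 208633 = 23·9071

23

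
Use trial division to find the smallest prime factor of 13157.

13157 is odd.
Digit sum 17, not divisible by 3.
Ends in 7: not divisible by 5.
7: 13157 = 7·1879 + 4
11: 13157 = 11·1196 + 1
13: 13157 = 13·1012 + 1
17: 13157 = 17·773 + 16
19: 13157 = 19·692 + 9
23: 13157 = 23·572 + 1
29: 13157 = 29·453 + 20
31: 13157 = 31·424 + 13
37: 13157 = 37·355 + 22
41: 13157 = 41·320 + 37
43: 13157 = 43·305 + 42
47: 13157 = 47·279 + 44
53: 13157 = 53·248 + 13
59: 13157 = 59·223

59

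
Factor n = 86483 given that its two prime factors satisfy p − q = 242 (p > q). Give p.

439

Since p = q + 242, we have 86483 = q(q + 242), so q² + 242q − 86483 = 0.
Discriminant: 242² + 4·86483 = 58564 + 345932 = 404496; √404496 = 636.
q = (−242 + 636)/2 = 197, and p = q + 242 = 439.
Check: 197 · 439 = 86483.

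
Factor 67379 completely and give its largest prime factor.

67379 = 13 · 5183
5183 = 71 · 73
73 is prime.
So 67379 = 13 · 71 · 73; the largest prime factor is 73.

73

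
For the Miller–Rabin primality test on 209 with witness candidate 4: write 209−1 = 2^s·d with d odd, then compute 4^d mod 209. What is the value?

209 − 1 = 208 = 2^4 · 13, so d = 13.
4^1 ≡ 4 (mod 209)
4^2 ≡ 4^2 = 16 ≡ 16 (mod 209)
4^4 ≡ 16^2 = 256 ≡ 47 (mod 209)
4^8 ≡ 47^2 = 2209 ≡ 119 (mod 209)
13 = 8 + 4 + 1 in binary powers of 2.
So 4^13 ≡ 119 · 47 · 4 ≡ 9 (mod 209).
Squaring chain: 9 → 81 → 82 → 36; never reaches −1, so base 4 is a Miller–Rabin witness that 209 is composite.

9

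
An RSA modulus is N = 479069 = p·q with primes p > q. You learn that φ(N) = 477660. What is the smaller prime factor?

φ(n) = (p−1)(q−1) = n − (p+q) + 1, so p + q = 479069 − 477660 + 1 = 1410.
p and q are the roots of t² − 1410t + 479069 = 0.
Discriminant: 1410² − 4·479069 = 1988100 − 1916276 = 71824; √71824 = 268.
q = (1410 − 268)/2 = 571, p = (1410 + 268)/2 = 839.
Check: 571 · 839 = 479069.

571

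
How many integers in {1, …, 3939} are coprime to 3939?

Factor: 3939 = 3 · 13 · 101.
φ(3939) = (3−1) · (13−1) · (101−1) = 2 · 12 · 100 = 2400.

2400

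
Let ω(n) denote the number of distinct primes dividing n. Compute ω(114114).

6

114114 = 2 · 57057
57057 = 3 · 19019
19019 = 7 · 2717
2717 = 11 · 247
247 = 13 · 19
114114 = 2 · 3 · 7 · 11 · 13 · 19, which has 6 distinct prime factors.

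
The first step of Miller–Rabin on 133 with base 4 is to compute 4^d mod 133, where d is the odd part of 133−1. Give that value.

106

133 − 1 = 132 = 2^2 · 33, so d = 33.
4^1 ≡ 4 (mod 133)
4^2 ≡ 4^2 = 16 ≡ 16 (mod 133)
4^4 ≡ 16^2 = 256 ≡ 123 (mod 133)
4^8 ≡ 123^2 = 15129 ≡ 100 (mod 133)
4^16 ≡ 100^2 = 10000 ≡ 25 (mod 133)
4^32 ≡ 25^2 = 625 ≡ 93 (mod 133)
33 = 32 + 1 in binary powers of 2.
So 4^33 ≡ 93 · 4 ≡ 106 (mod 133).
Squaring chain: 106 → 64; never reaches −1, so base 4 is a Miller–Rabin witness that 133 is composite.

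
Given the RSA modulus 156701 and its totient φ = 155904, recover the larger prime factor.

φ(n) = (p−1)(q−1) = n − (p+q) + 1, so p + q = 156701 − 155904 + 1 = 798.
p and q are the roots of t² − 798t + 156701 = 0.
Discriminant: 798² − 4·156701 = 636804 − 626804 = 10000; √10000 = 100.
q = (798 − 100)/2 = 349, p = (798 + 100)/2 = 449.
Check: 349 · 449 = 156701.

449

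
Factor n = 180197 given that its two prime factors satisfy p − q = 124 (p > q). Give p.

491

Since p = q + 124, we have 180197 = q(q + 124), so q² + 124q − 180197 = 0.
Discriminant: 124² + 4·180197 = 15376 + 720788 = 736164; √736164 = 858.
q = (−124 + 858)/2 = 367, and p = q + 124 = 491.
Check: 367 · 491 = 180197.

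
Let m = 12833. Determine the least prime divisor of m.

41

12833 is odd.
Digit sum 17, not divisible by 3.
Ends in 3: not divisible by 5.
7: 12833 = 7·1833 + 2
11: 12833 = 11·1166 + 7
13: 12833 = 13·987 + 2
17: 12833 = 17·754 + 15
19: 12833 = 19·675 + 8
23: 12833 = 23·557 + 22
29: 12833 = 29·442 + 15
31: 12833 = 31·413 + 30
37: 12833 = 37·346 + 31
41: 12833 = 41·313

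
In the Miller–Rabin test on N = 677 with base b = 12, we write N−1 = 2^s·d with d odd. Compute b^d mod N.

677 − 1 = 676 = 2^2 · 169, so d = 169.
12^1 ≡ 12 (mod 677)
12^2 ≡ 12^2 = 144 ≡ 144 (mod 677)
12^4 ≡ 144^2 = 20736 ≡ 426 (mod 677)
12^8 ≡ 426^2 = 181476 ≡ 40 (mod 677)
12^16 ≡ 40^2 = 1600 ≡ 246 (mod 677)
12^32 ≡ 246^2 = 60516 ≡ 263 (mod 677)
12^64 ≡ 263^2 = 69169 ≡ 115 (mod 677)
12^128 ≡ 115^2 = 13225 ≡ 362 (mod 677)
169 = 128 + 32 + 8 + 1 in binary powers of 2.
So 12^169 ≡ 362 · 263 · 40 · 12 ≡ 26 (mod 677).
Squaring chain: 26 → 676; reaches −1, so base 12 does not prove 677 composite.

26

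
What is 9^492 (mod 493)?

9^1 ≡ 9 (mod 493)
9^2 ≡ 9^2 = 81 ≡ 81 (mod 493)
9^4 ≡ 81^2 = 6561 ≡ 152 (mod 493)
9^8 ≡ 152^2 = 23104 ≡ 426 (mod 493)
9^16 ≡ 426^2 = 181476 ≡ 52 (mod 493)
9^32 ≡ 52^2 = 2704 ≡ 239 (mod 493)
9^64 ≡ 239^2 = 57121 ≡ 426 (mod 493)
9^128 ≡ 426^2 = 181476 ≡ 52 (mod 493)
9^256 ≡ 52^2 = 2704 ≡ 239 (mod 493)
492 = 256 + 128 + 64 + 32 + 8 + 4 in binary powers of 2.
So 9^492 ≡ 239 · 52 · 426 · 239 · 426 · 152 ≡ 458 (mod 493).
Since 458 ≠ 1, base 9 is a Fermat witness: 493 is composite.

458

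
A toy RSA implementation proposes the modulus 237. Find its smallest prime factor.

237 is odd.
Digit sum 12, divisible by 3.

3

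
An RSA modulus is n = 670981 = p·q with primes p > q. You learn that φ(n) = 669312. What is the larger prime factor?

997

φ(n) = (p−1)(q−1) = n − (p+q) + 1, so p + q = 670981 − 669312 + 1 = 1670.
p and q are the roots of t² − 1670t + 670981 = 0.
Discriminant: 1670² − 4·670981 = 2788900 − 2683924 = 104976; √104976 = 324.
q = (1670 − 324)/2 = 673, p = (1670 + 324)/2 = 997.
Check: 673 · 997 = 670981.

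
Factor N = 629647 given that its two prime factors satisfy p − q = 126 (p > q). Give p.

Since p = q + 126, we have 629647 = q(q + 126), so q² + 126q − 629647 = 0.
Discriminant: 126² + 4·629647 = 15876 + 2518588 = 2534464; √2534464 = 1592.
q = (−126 + 1592)/2 = 733, and p = q + 126 = 859.
Check: 733 · 859 = 629647.

859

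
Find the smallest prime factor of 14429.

14429 is odd.
Digit sum 20, not divisible by 3.
Ends in 9: not divisible by 5.
7: 14429 = 7·2061 + 2
11: 14429 = 11·1311 + 8
13: 14429 = 13·1109 + 12
17: 14429 = 17·848 + 13
19: 14429 = 19·759 + 8
23: 14429 = 23·627 + 8
29: 14429 = 29·497 + 16
31: 14429 = 31·465 + 14
37: 14429 = 37·389 + 36
41: 14429 = 41·351 + 38
43: 14429 = 43·335 + 24
47: 14429 = 47·307

47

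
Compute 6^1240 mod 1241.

6^1 ≡ 6 (mod 1241)
6^2 ≡ 6^2 = 36 ≡ 36 (mod 1241)
6^4 ≡ 36^2 = 1296 ≡ 55 (mod 1241)
6^8 ≡ 55^2 = 3025 ≡ 543 (mod 1241)
6^16 ≡ 543^2 = 294849 ≡ 732 (mod 1241)
6^32 ≡ 732^2 = 535824 ≡ 953 (mod 1241)
6^64 ≡ 953^2 = 908209 ≡ 1038 (mod 1241)
6^128 ≡ 1038^2 = 1077444 ≡ 256 (mod 1241)
6^256 ≡ 256^2 = 65536 ≡ 1004 (mod 1241)
6^512 ≡ 1004^2 = 1008016 ≡ 324 (mod 1241)
6^1024 ≡ 324^2 = 104976 ≡ 732 (mod 1241)
1240 = 1024 + 128 + 64 + 16 + 8 in binary powers of 2.
So 6^1240 ≡ 732 · 256 · 1038 · 732 · 543 ≡ 951 (mod 1241).
Since 951 ≠ 1, base 6 is a Fermat witness: 1241 is composite.

951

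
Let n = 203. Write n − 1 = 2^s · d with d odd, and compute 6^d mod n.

203 − 1 = 202 = 2^1 · 101, so d = 101.
6^1 ≡ 6 (mod 203)
6^2 ≡ 6^2 = 36 ≡ 36 (mod 203)
6^4 ≡ 36^2 = 1296 ≡ 78 (mod 203)
6^8 ≡ 78^2 = 6084 ≡ 197 (mod 203)
6^16 ≡ 197^2 = 38809 ≡ 36 (mod 203)
6^32 ≡ 36^2 = 1296 ≡ 78 (mod 203)
6^64 ≡ 78^2 = 6084 ≡ 197 (mod 203)
101 = 64 + 32 + 4 + 1 in binary powers of 2.
So 6^101 ≡ 197 · 78 · 78 · 6 ≡ 13 (mod 203).
Squaring chain: 13; never reaches −1, so base 6 is a Miller–Rabin witness that 203 is composite.

13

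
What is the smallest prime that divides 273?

3

273 is odd.
Digit sum 12, divisible by 3.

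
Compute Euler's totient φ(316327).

284160

Factor: 316327 = 11 · 149 · 193.
φ(316327) = (11−1) · (149−1) · (193−1) = 10 · 148 · 192 = 284160.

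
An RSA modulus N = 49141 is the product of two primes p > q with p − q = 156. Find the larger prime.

Since p = q + 156, we have 49141 = q(q + 156), so q² + 156q − 49141 = 0.
Discriminant: 156² + 4·49141 = 24336 + 196564 = 220900; √220900 = 470.
q = (−156 + 470)/2 = 157, and p = q + 156 = 313.
Check: 157 · 313 = 49141.

313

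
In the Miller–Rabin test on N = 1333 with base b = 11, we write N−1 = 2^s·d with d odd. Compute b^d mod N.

1333 − 1 = 1332 = 2^2 · 333, so d = 333.
11^1 ≡ 11 (mod 1333)
11^2 ≡ 11^2 = 121 ≡ 121 (mod 1333)
11^4 ≡ 121^2 = 14641 ≡ 1311 (mod 1333)
11^8 ≡ 1311^2 = 1718721 ≡ 484 (mod 1333)
11^16 ≡ 484^2 = 234256 ≡ 981 (mod 1333)
11^32 ≡ 981^2 = 962361 ≡ 1268 (mod 1333)
11^64 ≡ 1268^2 = 1607824 ≡ 226 (mod 1333)
11^128 ≡ 226^2 = 51076 ≡ 422 (mod 1333)
11^256 ≡ 422^2 = 178084 ≡ 795 (mod 1333)
333 = 256 + 64 + 8 + 4 + 1 in binary powers of 2.
So 11^333 ≡ 795 · 226 · 484 · 1311 · 11 ≡ 494 (mod 1333).
Squaring chain: 494 → 97; never reaches −1, so base 11 is a Miller–Rabin witness that 1333 is composite.

494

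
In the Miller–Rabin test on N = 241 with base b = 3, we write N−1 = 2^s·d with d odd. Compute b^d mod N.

8

241 − 1 = 240 = 2^4 · 15, so d = 15.
3^1 ≡ 3 (mod 241)
3^2 ≡ 3^2 = 9 ≡ 9 (mod 241)
3^4 ≡ 9^2 = 81 ≡ 81 (mod 241)
3^8 ≡ 81^2 = 6561 ≡ 54 (mod 241)
15 = 8 + 4 + 2 + 1 in binary powers of 2.
So 3^15 ≡ 54 · 81 · 9 · 3 ≡ 8 (mod 241).
Squaring chain: 8 → 64 → 240 → 1; reaches −1, so base 3 does not prove 241 composite.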